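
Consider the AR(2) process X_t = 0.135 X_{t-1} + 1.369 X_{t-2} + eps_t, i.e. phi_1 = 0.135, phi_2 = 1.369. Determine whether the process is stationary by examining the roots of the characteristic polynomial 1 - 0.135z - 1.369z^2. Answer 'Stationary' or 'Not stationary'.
\text{Not stationary}

The AR(p) characteristic polynomial is P(z) = 1 - 0.135z - 1.369z^2.
Stationarity requires all roots to lie outside the unit circle, i.e. |z| > 1 for every root.
Set 1 + (-0.135) z + (-1.369) z^2 = 0, i.e. a z^2 + b z + c = 0 with a = -1.369, b = -0.135, c = 1.
Discriminant D = b^2 - 4ac = (-0.135)^2 - 4*(-1.369)*1 = 0.018225 - (-5.476) = 5.494225.
D >= 0, so the roots are real: z = (-b +/- sqrt(D)) / (2a) = (0.135 +/- 2.343976) / (-2.738).
  z_1 = (0.135 + 2.343976) / (-2.738) = -0.9054,   |z_1| = 0.9054.
  z_2 = (0.135 - 2.343976) / (-2.738) = 0.8068,   |z_2| = 0.8068.
Moduli of all roots: 0.9054, 0.8068.
All moduli strictly greater than 1? No.
Verdict: Not stationary.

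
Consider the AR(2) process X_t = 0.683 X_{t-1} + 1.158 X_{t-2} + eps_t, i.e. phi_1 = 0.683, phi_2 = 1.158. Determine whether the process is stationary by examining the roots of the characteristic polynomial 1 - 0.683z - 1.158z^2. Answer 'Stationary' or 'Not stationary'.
\text{Not stationary}

The AR(p) characteristic polynomial is P(z) = 1 - 0.683z - 1.158z^2.
Stationarity requires all roots to lie outside the unit circle, i.e. |z| > 1 for every root.
Set 1 + (-0.683) z + (-1.158) z^2 = 0, i.e. a z^2 + b z + c = 0 with a = -1.158, b = -0.683, c = 1.
Discriminant D = b^2 - 4ac = (-0.683)^2 - 4*(-1.158)*1 = 0.466489 - (-4.632) = 5.098489.
D >= 0, so the roots are real: z = (-b +/- sqrt(D)) / (2a) = (0.683 +/- 2.257983) / (-2.316).
  z_1 = (0.683 + 2.257983) / (-2.316) = -1.2699,   |z_1| = 1.2699.
  z_2 = (0.683 - 2.257983) / (-2.316) = 0.68,   |z_2| = 0.68.
Moduli of all roots: 1.2699, 0.6800.
All moduli strictly greater than 1? No.
Verdict: Not stationary.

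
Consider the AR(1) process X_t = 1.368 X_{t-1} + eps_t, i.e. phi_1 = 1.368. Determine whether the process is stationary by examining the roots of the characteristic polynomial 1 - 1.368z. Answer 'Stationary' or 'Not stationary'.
\text{Not stationary}

The AR(p) characteristic polynomial is P(z) = 1 - 1.368z.
Stationarity requires all roots to lie outside the unit circle, i.e. |z| > 1 for every root.
This is linear in z: 1 + (-1.368) z = 0  =>  z = -1/(-1.368) = 0.730994,  |z| = 0.730994.
Moduli of all roots: 0.7310.
All moduli strictly greater than 1? No.
Verdict: Not stationary.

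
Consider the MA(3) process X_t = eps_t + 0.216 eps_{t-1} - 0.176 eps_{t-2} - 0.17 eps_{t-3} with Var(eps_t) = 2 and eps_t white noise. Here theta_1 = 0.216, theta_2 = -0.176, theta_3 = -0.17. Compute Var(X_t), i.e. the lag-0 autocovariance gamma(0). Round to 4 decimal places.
\gamma(0) = 2.2131

For an MA(q) process X_t = eps_t + sum_i theta_i eps_{t-i} with
Var(eps_t) = sigma^2, the variance is
  gamma(0) = sigma^2 * (1 + sum_i theta_i^2).
  sum_i theta_i^2 = (0.216)^2 + (-0.176)^2 + (-0.17)^2 = 0.046656 + 0.030976 + 0.0289 = 0.106532.
  gamma(0) = 2 * (1 + 0.106532) = 2 * 1.106532 = 2.213064, which rounds to 2.2131.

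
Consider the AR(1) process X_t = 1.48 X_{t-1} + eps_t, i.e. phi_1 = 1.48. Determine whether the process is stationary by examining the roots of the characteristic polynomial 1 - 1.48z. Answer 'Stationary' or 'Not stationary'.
\text{Not stationary}

The AR(p) characteristic polynomial is P(z) = 1 - 1.48z.
Stationarity requires all roots to lie outside the unit circle, i.e. |z| > 1 for every root.
This is linear in z: 1 + (-1.48) z = 0  =>  z = -1/(-1.48) = 0.675676,  |z| = 0.675676.
Moduli of all roots: 0.6757.
All moduli strictly greater than 1? No.
Verdict: Not stationary.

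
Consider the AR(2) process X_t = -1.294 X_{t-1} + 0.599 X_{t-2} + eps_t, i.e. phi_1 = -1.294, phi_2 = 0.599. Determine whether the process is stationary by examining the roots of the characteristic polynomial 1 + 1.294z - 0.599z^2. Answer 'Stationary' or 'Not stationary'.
\text{Not stationary}

The AR(p) characteristic polynomial is P(z) = 1 + 1.294z - 0.599z^2.
Stationarity requires all roots to lie outside the unit circle, i.e. |z| > 1 for every root.
Set 1 + (1.294) z + (-0.599) z^2 = 0, i.e. a z^2 + b z + c = 0 with a = -0.599, b = 1.294, c = 1.
Discriminant D = b^2 - 4ac = (1.294)^2 - 4*(-0.599)*1 = 1.674436 - (-2.396) = 4.070436.
D >= 0, so the roots are real: z = (-b +/- sqrt(D)) / (2a) = (-1.294 +/- 2.017532) / (-1.198).
  z_1 = (-1.294 + 2.017532) / (-1.198) = -0.604,   |z_1| = 0.604.
  z_2 = (-1.294 - 2.017532) / (-1.198) = 2.7642,   |z_2| = 2.7642.
Moduli of all roots: 0.6040, 2.7642.
All moduli strictly greater than 1? No.
Verdict: Not stationary.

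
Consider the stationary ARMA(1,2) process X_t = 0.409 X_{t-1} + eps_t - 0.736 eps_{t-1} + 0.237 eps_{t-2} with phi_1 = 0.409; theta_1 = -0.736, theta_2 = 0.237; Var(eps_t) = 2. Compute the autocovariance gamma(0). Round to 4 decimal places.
\gamma(0) = 2.2395

Multiply the model equation by X_{t-k} and take expectations. With theta_0 = psi_0 = 1 and psi_j the MA(infinity) weights, this gives
  gamma(k) - sum_i phi_i gamma(k-i) = c_k,
  c_k = sigma^2 * sum_{j=k..q} theta_j psi_{j-k}   (c_k = 0 for k > q),
using gamma(-m) = gamma(m).
psi-weights needed (psi_j = theta_j + sum_i phi_i psi_{j-i}):
  psi_1 = theta_1 + phi_1 = -0.736 + (0.409) = -0.327
  psi_2 = theta_2 + phi_1 psi_1 = 0.237 + (0.409)(-0.327) = 0.103257
Right-hand sides:
  c_0 = sigma^2 (1 + theta_1 psi_1 + theta_2 psi_2) = 2 * (1 + (-0.736)(-0.327) + (0.237)(0.103257)) = 2 * 1.265144 = 2.530288
  c_1 = sigma^2 (theta_1 + theta_2 psi_1) = 2 * (-0.736 + (0.237)(-0.327)) = -1.626998
  c_2 = sigma^2 theta_2 = 2 * (0.237) = 0.474
Equations for k = 0 and k = 1 (AR order 1):
  gamma(0) = phi_1 gamma(1) + c_0
  gamma(1) = phi_1 gamma(0) + c_1
Substituting the second into the first: gamma(0) (1 - phi_1^2) = c_0 + phi_1 c_1, so
  gamma(0) = (c_0 + phi_1 c_1) / (1 - phi_1^2) = (2.530288 + (0.409)(-1.626998)) / (1 - (0.409)^2) = 1.864846 / 0.832719 = 2.239466.
Therefore gamma(0) = 2.2395 (to 4 decimal places).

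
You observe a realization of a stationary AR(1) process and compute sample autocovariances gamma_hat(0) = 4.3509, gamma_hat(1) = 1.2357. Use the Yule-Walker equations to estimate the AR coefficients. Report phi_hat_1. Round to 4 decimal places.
\hat\phi_{1} = 0.2840

The Yule-Walker equations for an AR(p) process read, in matrix form,
  Gamma_p phi = r_p,   with   (Gamma_p)_{ij} = gamma(|i - j|),
                       (r_p)_i = gamma(i),   i,j = 1..p.
Substitute the sample gammas (Toeplitz matrix and right-hand side of size 1):
  Gamma_p = [[4.3509]]
  r_p     = [1.2357]
With p = 1 this is the single equation gamma(0) phi_1 = gamma(1):
  phi_hat_1 = gamma(1) / gamma(0) = 1.2357 / 4.3509 = 0.2840.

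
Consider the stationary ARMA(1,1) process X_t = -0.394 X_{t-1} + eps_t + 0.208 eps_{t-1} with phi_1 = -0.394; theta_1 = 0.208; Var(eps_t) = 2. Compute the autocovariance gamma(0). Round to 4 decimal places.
\gamma(0) = 2.0819

Multiply the model equation by X_{t-k} and take expectations. With theta_0 = psi_0 = 1 and psi_j the MA(infinity) weights, this gives
  gamma(k) - sum_i phi_i gamma(k-i) = c_k,
  c_k = sigma^2 * sum_{j=k..q} theta_j psi_{j-k}   (c_k = 0 for k > q),
using gamma(-m) = gamma(m).
psi-weights needed (psi_j = theta_j + sum_i phi_i psi_{j-i}):
  psi_1 = theta_1 + phi_1 = 0.208 + (-0.394) = -0.186
Right-hand sides:
  c_0 = sigma^2 (1 + theta_1 psi_1) = 2 * (1 + (0.208)(-0.186)) = 2 * 0.961312 = 1.922624
  c_1 = sigma^2 theta_1 = 2 * (0.208) = 0.416
  c_2 = 0
Equations for k = 0 and k = 1 (AR order 1):
  gamma(0) = phi_1 gamma(1) + c_0
  gamma(1) = phi_1 gamma(0) + c_1
Substituting the second into the first: gamma(0) (1 - phi_1^2) = c_0 + phi_1 c_1, so
  gamma(0) = (c_0 + phi_1 c_1) / (1 - phi_1^2) = (1.922624 + (-0.394)(0.416)) / (1 - (-0.394)^2) = 1.75872 / 0.844764 = 2.081907.
Therefore gamma(0) = 2.0819 (to 4 decimal places).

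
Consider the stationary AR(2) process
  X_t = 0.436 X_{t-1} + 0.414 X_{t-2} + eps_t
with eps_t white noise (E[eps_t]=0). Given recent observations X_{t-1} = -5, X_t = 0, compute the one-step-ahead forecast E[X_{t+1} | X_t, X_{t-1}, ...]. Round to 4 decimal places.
E[X_{t+1} \mid \mathcal F_t] = -2.0700

For an AR(p) model X_t = c + sum_i phi_i X_{t-i} + eps_t, the
one-step-ahead conditional mean is
  E[X_{t+1} | X_t, ...] = c + sum_i phi_i X_{t+1-i}.
Substitute known values:
  E[X_{t+1} | ...] = (0.436) * (0) + (0.414) * (-5)
                   = -2.0700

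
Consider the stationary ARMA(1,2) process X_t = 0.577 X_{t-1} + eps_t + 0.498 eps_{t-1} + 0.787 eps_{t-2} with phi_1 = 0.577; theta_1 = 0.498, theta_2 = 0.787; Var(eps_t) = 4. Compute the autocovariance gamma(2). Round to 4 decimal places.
\gamma(2) = 13.0743

Multiply the model equation by X_{t-k} and take expectations. With theta_0 = psi_0 = 1 and psi_j the MA(infinity) weights, this gives
  gamma(k) - sum_i phi_i gamma(k-i) = c_k,
  c_k = sigma^2 * sum_{j=k..q} theta_j psi_{j-k}   (c_k = 0 for k > q),
using gamma(-m) = gamma(m).
psi-weights needed (psi_j = theta_j + sum_i phi_i psi_{j-i}):
  psi_1 = theta_1 + phi_1 = 0.498 + (0.577) = 1.075
  psi_2 = theta_2 + phi_1 psi_1 = 0.787 + (0.577)(1.075) = 1.407275
Right-hand sides:
  c_0 = sigma^2 (1 + theta_1 psi_1 + theta_2 psi_2) = 4 * (1 + (0.498)(1.075) + (0.787)(1.407275)) = 4 * 2.642875 = 10.571502
  c_1 = sigma^2 (theta_1 + theta_2 psi_1) = 4 * (0.498 + (0.787)(1.075)) = 5.3761
  c_2 = sigma^2 theta_2 = 4 * (0.787) = 3.148
Equations for k = 0 and k = 1 (AR order 1):
  gamma(0) = phi_1 gamma(1) + c_0
  gamma(1) = phi_1 gamma(0) + c_1
Substituting the second into the first: gamma(0) (1 - phi_1^2) = c_0 + phi_1 c_1, so
  gamma(0) = (c_0 + phi_1 c_1) / (1 - phi_1^2) = (10.571502 + (0.577)(5.3761)) / (1 - (0.577)^2) = 13.673511 / 0.667071 = 20.497835.
  gamma(1) = phi_1 gamma(0) + c_1 = (0.577)(20.497835) + (5.3761) = 17.203351.
For k = 2: gamma(2) = phi_1 gamma(1) + c_2
  = (0.577)(17.203351) + (3.148) = 13.074333.
Therefore gamma(2) = 13.0743 (to 4 decimal places).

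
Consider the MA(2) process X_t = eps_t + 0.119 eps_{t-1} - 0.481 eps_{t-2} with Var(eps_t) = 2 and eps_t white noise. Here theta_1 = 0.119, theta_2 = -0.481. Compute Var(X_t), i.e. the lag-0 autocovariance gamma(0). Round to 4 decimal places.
\gamma(0) = 2.4910

For an MA(q) process X_t = eps_t + sum_i theta_i eps_{t-i} with
Var(eps_t) = sigma^2, the variance is
  gamma(0) = sigma^2 * (1 + sum_i theta_i^2).
  sum_i theta_i^2 = (0.119)^2 + (-0.481)^2 = 0.014161 + 0.231361 = 0.245522.
  gamma(0) = 2 * (1 + 0.245522) = 2 * 1.245522 = 2.491044, which rounds to 2.4910.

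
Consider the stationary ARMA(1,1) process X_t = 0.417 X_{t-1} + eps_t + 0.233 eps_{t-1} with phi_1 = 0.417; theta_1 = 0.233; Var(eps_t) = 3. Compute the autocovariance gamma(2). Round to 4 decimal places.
\gamma(2) = 1.0799

Multiply the model equation by X_{t-k} and take expectations. With theta_0 = psi_0 = 1 and psi_j the MA(infinity) weights, this gives
  gamma(k) - sum_i phi_i gamma(k-i) = c_k,
  c_k = sigma^2 * sum_{j=k..q} theta_j psi_{j-k}   (c_k = 0 for k > q),
using gamma(-m) = gamma(m).
psi-weights needed (psi_j = theta_j + sum_i phi_i psi_{j-i}):
  psi_1 = theta_1 + phi_1 = 0.233 + (0.417) = 0.65
Right-hand sides:
  c_0 = sigma^2 (1 + theta_1 psi_1) = 3 * (1 + (0.233)(0.65)) = 3 * 1.15145 = 3.45435
  c_1 = sigma^2 theta_1 = 3 * (0.233) = 0.699
  c_2 = 0
Equations for k = 0 and k = 1 (AR order 1):
  gamma(0) = phi_1 gamma(1) + c_0
  gamma(1) = phi_1 gamma(0) + c_1
Substituting the second into the first: gamma(0) (1 - phi_1^2) = c_0 + phi_1 c_1, so
  gamma(0) = (c_0 + phi_1 c_1) / (1 - phi_1^2) = (3.45435 + (0.417)(0.699)) / (1 - (0.417)^2) = 3.745833 / 0.826111 = 4.534297.
  gamma(1) = phi_1 gamma(0) + c_1 = (0.417)(4.534297) + (0.699) = 2.589802.
For k = 2 (> q): gamma(2) = phi_1 gamma(1) = (0.417)(2.589802) = 1.079947.
Therefore gamma(2) = 1.0799 (to 4 decimal places).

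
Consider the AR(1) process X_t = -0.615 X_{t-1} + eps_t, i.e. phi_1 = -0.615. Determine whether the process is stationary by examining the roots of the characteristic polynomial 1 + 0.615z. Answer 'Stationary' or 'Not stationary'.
\text{Stationary}

The AR(p) characteristic polynomial is P(z) = 1 + 0.615z.
Stationarity requires all roots to lie outside the unit circle, i.e. |z| > 1 for every root.
This is linear in z: 1 + (0.615) z = 0  =>  z = -1/(0.615) = -1.626016,  |z| = 1.626016.
Moduli of all roots: 1.6260.
All moduli strictly greater than 1? Yes.
Verdict: Stationary.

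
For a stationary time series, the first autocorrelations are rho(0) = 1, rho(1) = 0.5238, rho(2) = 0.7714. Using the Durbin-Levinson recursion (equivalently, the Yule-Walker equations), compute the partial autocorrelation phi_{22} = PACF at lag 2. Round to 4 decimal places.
\phi_{22} = 0.6850

The PACF at lag k is phi_{kk}, the last component of the solution
to the Yule-Walker system G_k phi = r_k where
  (G_k)_{ij} = rho(|i - j|), (r_k)_i = rho(i), i,j = 1..k.
Equivalently, Durbin-Levinson gives phi_{kk} iteratively:
  phi_{11} = rho(1)
  phi_{kk} = [rho(k) - sum_{j=1..k-1} phi_{k-1,j} rho(k-j)]
            / [1 - sum_{j=1..k-1} phi_{k-1,j} rho(j)],
  phi_{k,j} = phi_{k-1,j} - phi_{kk} phi_{k-1,k-j},  j = 1..k-1.
Step k = 1:
  phi_11 = rho(1) = 0.5238.
Step k = 2:
  phi_22 = [rho(2) - phi_11 rho(1)] / [1 - phi_11 rho(1)] = [0.7714 - (0.5238)(0.5238)] / [1 - (0.5238)(0.5238)]
         = 0.49703356 / 0.72563356 = 0.685.
Therefore phi_{22} = 0.6850.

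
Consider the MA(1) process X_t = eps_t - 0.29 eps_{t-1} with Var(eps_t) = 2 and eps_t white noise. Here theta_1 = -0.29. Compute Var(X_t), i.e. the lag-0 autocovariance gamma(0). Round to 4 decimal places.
\gamma(0) = 2.1682

For an MA(q) process X_t = eps_t + sum_i theta_i eps_{t-i} with
Var(eps_t) = sigma^2, the variance is
  gamma(0) = sigma^2 * (1 + sum_i theta_i^2).
  sum_i theta_i^2 = (-0.29)^2 = 0.0841.
  gamma(0) = 2 * (1 + 0.0841) = 2 * 1.0841 = 2.1682.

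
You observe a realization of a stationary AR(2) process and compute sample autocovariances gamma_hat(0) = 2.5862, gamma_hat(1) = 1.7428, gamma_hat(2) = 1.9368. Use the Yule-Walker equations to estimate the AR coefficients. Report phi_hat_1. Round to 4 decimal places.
\hat\phi_{1} = 0.3100

The Yule-Walker equations for an AR(p) process read, in matrix form,
  Gamma_p phi = r_p,   with   (Gamma_p)_{ij} = gamma(|i - j|),
                       (r_p)_i = gamma(i),   i,j = 1..p.
Substitute the sample gammas (Toeplitz matrix and right-hand side of size 2):
  Gamma_p = [[2.5862, 1.7428], [1.7428, 2.5862]]
  r_p     = [1.7428, 1.9368]
Written out:
  2.5862 phi_1 + 1.7428 phi_2 = 1.7428
  1.7428 phi_1 + 2.5862 phi_2 = 1.9368
Solve by Cramer's rule:
  det = gamma(0)^2 - gamma(1)^2 = (2.5862)^2 - (1.7428)^2 = 6.68843044 - 3.03735184 = 3.6510786
  phi_hat_1 = [gamma(1) gamma(0) - gamma(1) gamma(2)] / det = [(1.7428)(2.5862) - (1.7428)(1.9368)] / 3.6510786 = 1.13177432 / 3.6510786 = 0.31
  phi_hat_2 = [gamma(0) gamma(2) - gamma(1)^2] / det = [(2.5862)(1.9368) - (1.7428)^2] / 3.6510786 = 1.97160032 / 3.6510786 = 0.54
So phi_hat = [0.3100, 0.5400].
Therefore phi_hat_1 = 0.3100.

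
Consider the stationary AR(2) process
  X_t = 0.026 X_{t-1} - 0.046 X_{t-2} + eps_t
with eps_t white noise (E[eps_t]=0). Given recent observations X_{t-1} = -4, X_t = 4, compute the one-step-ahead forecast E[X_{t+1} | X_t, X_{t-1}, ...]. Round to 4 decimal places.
E[X_{t+1} \mid \mathcal F_t] = 0.2880

For an AR(p) model X_t = c + sum_i phi_i X_{t-i} + eps_t, the
one-step-ahead conditional mean is
  E[X_{t+1} | X_t, ...] = c + sum_i phi_i X_{t+1-i}.
Substitute known values:
  E[X_{t+1} | ...] = (0.026) * (4) + (-0.046) * (-4)
                   = 0.2880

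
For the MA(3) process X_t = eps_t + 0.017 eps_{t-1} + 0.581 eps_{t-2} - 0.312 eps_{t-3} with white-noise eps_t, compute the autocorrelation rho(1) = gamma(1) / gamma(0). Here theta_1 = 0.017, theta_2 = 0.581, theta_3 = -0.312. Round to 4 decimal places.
\rho(1) = -0.1076

For an MA(q) process with theta_0 = 1, the autocovariance is
  gamma(k) = sigma^2 * sum_{i=0..q-k} theta_i * theta_{i+k},
and rho(k) = gamma(k) / gamma(0). Sigma^2 cancels.
  numerator   = (1)*(0.017) + (0.017)*(0.581) + (0.581)*(-0.312) = -0.154395.
  denominator = (1)^2 + (0.017)^2 + (0.581)^2 + (-0.312)^2 = 1.435194.
  rho(1) = -0.154395 / 1.435194 = -0.1076.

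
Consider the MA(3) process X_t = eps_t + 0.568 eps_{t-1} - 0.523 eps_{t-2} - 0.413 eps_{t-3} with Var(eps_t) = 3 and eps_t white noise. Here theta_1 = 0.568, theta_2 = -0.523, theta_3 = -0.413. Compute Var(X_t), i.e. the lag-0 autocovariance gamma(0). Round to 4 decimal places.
\gamma(0) = 5.3002

For an MA(q) process X_t = eps_t + sum_i theta_i eps_{t-i} with
Var(eps_t) = sigma^2, the variance is
  gamma(0) = sigma^2 * (1 + sum_i theta_i^2).
  sum_i theta_i^2 = (0.568)^2 + (-0.523)^2 + (-0.413)^2 = 0.322624 + 0.273529 + 0.170569 = 0.766722.
  gamma(0) = 3 * (1 + 0.766722) = 3 * 1.766722 = 5.300166, which rounds to 5.3002.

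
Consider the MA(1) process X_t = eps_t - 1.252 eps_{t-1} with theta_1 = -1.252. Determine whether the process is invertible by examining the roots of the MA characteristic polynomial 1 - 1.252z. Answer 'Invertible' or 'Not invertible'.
\text{Not invertible}

The MA(q) characteristic polynomial is P(z) = 1 - 1.252z.
Invertibility requires all roots to lie outside the unit circle, i.e. |z| > 1 for every root.
This is linear in z: 1 + (-1.252) z = 0  =>  z = -1/(-1.252) = 0.798722,  |z| = 0.798722.
Moduli of all roots: 0.7987.
All moduli strictly greater than 1? No.
Verdict: Not invertible.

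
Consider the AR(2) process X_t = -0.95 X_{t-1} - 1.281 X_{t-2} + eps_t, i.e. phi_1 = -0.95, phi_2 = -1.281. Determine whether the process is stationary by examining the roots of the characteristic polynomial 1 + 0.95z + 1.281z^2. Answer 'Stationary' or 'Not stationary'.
\text{Not stationary}

The AR(p) characteristic polynomial is P(z) = 1 + 0.95z + 1.281z^2.
Stationarity requires all roots to lie outside the unit circle, i.e. |z| > 1 for every root.
Set 1 + (0.95) z + (1.281) z^2 = 0, i.e. a z^2 + b z + c = 0 with a = 1.281, b = 0.95, c = 1.
Discriminant D = b^2 - 4ac = (0.95)^2 - 4*(1.281)*1 = 0.9025 - (5.124) = -4.2215.
D < 0, so the roots are the complex-conjugate pair z = (-b +/- i sqrt(-D)) / (2a) = -0.3708 +/- 0.802i.
For a conjugate pair |z|^2 = z * conj(z) = (product of roots) = c/a = 1/(1.281) = 0.78064, so |z| = sqrt(0.78064) = 0.8835 for both roots.
Moduli of all roots: 0.8835, 0.8835.
All moduli strictly greater than 1? No.
Verdict: Not stationary.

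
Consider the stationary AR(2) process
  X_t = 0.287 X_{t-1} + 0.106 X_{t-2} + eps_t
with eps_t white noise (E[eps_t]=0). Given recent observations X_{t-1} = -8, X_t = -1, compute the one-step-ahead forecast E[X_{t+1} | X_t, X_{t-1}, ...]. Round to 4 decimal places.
E[X_{t+1} \mid \mathcal F_t] = -1.1350

For an AR(p) model X_t = c + sum_i phi_i X_{t-i} + eps_t, the
one-step-ahead conditional mean is
  E[X_{t+1} | X_t, ...] = c + sum_i phi_i X_{t+1-i}.
Substitute known values:
  E[X_{t+1} | ...] = (0.287) * (-1) + (0.106) * (-8)
                   = -1.1350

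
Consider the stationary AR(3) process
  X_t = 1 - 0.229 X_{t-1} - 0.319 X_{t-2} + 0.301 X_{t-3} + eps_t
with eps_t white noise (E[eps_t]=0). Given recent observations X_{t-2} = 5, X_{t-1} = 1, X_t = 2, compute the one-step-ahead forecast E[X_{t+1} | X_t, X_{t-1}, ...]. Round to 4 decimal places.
E[X_{t+1} \mid \mathcal F_t] = 1.7280

For an AR(p) model X_t = c + sum_i phi_i X_{t-i} + eps_t, the
one-step-ahead conditional mean is
  E[X_{t+1} | X_t, ...] = c + sum_i phi_i X_{t+1-i}.
Substitute known values:
  E[X_{t+1} | ...] = 1 + (-0.229) * (2) + (-0.319) * (1) + (0.301) * (5)
                   = 1.7280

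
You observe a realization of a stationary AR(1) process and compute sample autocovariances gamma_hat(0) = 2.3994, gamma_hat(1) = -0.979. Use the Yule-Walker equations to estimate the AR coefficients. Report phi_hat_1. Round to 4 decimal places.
\hat\phi_{1} = -0.4080

The Yule-Walker equations for an AR(p) process read, in matrix form,
  Gamma_p phi = r_p,   with   (Gamma_p)_{ij} = gamma(|i - j|),
                       (r_p)_i = gamma(i),   i,j = 1..p.
Substitute the sample gammas (Toeplitz matrix and right-hand side of size 1):
  Gamma_p = [[2.3994]]
  r_p     = [-0.979]
With p = 1 this is the single equation gamma(0) phi_1 = gamma(1):
  phi_hat_1 = gamma(1) / gamma(0) = -0.979 / 2.3994 = -0.4080.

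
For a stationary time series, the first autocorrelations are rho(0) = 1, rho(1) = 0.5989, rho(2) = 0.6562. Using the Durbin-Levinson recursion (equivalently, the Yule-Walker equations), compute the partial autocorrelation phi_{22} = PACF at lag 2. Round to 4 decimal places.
\phi_{22} = 0.4639

The PACF at lag k is phi_{kk}, the last component of the solution
to the Yule-Walker system G_k phi = r_k where
  (G_k)_{ij} = rho(|i - j|), (r_k)_i = rho(i), i,j = 1..k.
Equivalently, Durbin-Levinson gives phi_{kk} iteratively:
  phi_{11} = rho(1)
  phi_{kk} = [rho(k) - sum_{j=1..k-1} phi_{k-1,j} rho(k-j)]
            / [1 - sum_{j=1..k-1} phi_{k-1,j} rho(j)],
  phi_{k,j} = phi_{k-1,j} - phi_{kk} phi_{k-1,k-j},  j = 1..k-1.
Step k = 1:
  phi_11 = rho(1) = 0.5989.
Step k = 2:
  phi_22 = [rho(2) - phi_11 rho(1)] / [1 - phi_11 rho(1)] = [0.6562 - (0.5989)(0.5989)] / [1 - (0.5989)(0.5989)]
         = 0.29751879 / 0.64131879 = 0.4639.
Therefore phi_{22} = 0.4639.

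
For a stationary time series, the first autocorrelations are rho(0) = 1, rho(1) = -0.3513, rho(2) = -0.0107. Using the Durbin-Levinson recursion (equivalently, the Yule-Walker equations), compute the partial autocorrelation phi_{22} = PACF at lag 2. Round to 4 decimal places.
\phi_{22} = -0.1530

The PACF at lag k is phi_{kk}, the last component of the solution
to the Yule-Walker system G_k phi = r_k where
  (G_k)_{ij} = rho(|i - j|), (r_k)_i = rho(i), i,j = 1..k.
Equivalently, Durbin-Levinson gives phi_{kk} iteratively:
  phi_{11} = rho(1)
  phi_{kk} = [rho(k) - sum_{j=1..k-1} phi_{k-1,j} rho(k-j)]
            / [1 - sum_{j=1..k-1} phi_{k-1,j} rho(j)],
  phi_{k,j} = phi_{k-1,j} - phi_{kk} phi_{k-1,k-j},  j = 1..k-1.
Step k = 1:
  phi_11 = rho(1) = -0.3513.
Step k = 2:
  phi_22 = [rho(2) - phi_11 rho(1)] / [1 - phi_11 rho(1)] = [-0.0107 - (-0.3513)(-0.3513)] / [1 - (-0.3513)(-0.3513)]
         = -0.13411169 / 0.87658831 = -0.153.
Therefore phi_{22} = -0.1530.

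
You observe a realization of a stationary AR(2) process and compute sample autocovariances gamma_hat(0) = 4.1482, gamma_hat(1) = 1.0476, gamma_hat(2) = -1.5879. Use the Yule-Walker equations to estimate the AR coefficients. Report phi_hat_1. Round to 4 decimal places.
\hat\phi_{1} = 0.3730

The Yule-Walker equations for an AR(p) process read, in matrix form,
  Gamma_p phi = r_p,   with   (Gamma_p)_{ij} = gamma(|i - j|),
                       (r_p)_i = gamma(i),   i,j = 1..p.
Substitute the sample gammas (Toeplitz matrix and right-hand side of size 2):
  Gamma_p = [[4.1482, 1.0476], [1.0476, 4.1482]]
  r_p     = [1.0476, -1.5879]
Written out:
  4.1482 phi_1 + 1.0476 phi_2 = 1.0476
  1.0476 phi_1 + 4.1482 phi_2 = -1.5879
Solve by Cramer's rule:
  det = gamma(0)^2 - gamma(1)^2 = (4.1482)^2 - (1.0476)^2 = 17.20756324 - 1.09746576 = 16.11009748
  phi_hat_1 = [gamma(1) gamma(0) - gamma(1) gamma(2)] / det = [(1.0476)(4.1482) - (1.0476)(-1.5879)] / 16.11009748 = 6.00913836 / 16.11009748 = 0.373
  phi_hat_2 = [gamma(0) gamma(2) - gamma(1)^2] / det = [(4.1482)(-1.5879) - (1.0476)^2] / 16.11009748 = -7.68439254 / 16.11009748 = -0.477
So phi_hat = [0.3730, -0.4770].
Therefore phi_hat_1 = 0.3730.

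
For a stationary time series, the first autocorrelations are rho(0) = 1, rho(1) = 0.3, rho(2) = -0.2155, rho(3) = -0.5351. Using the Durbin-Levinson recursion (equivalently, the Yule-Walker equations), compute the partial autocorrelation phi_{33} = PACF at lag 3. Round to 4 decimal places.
\phi_{33} = -0.4310

The PACF at lag k is phi_{kk}, the last component of the solution
to the Yule-Walker system G_k phi = r_k where
  (G_k)_{ij} = rho(|i - j|), (r_k)_i = rho(i), i,j = 1..k.
Equivalently, Durbin-Levinson gives phi_{kk} iteratively:
  phi_{11} = rho(1)
  phi_{kk} = [rho(k) - sum_{j=1..k-1} phi_{k-1,j} rho(k-j)]
            / [1 - sum_{j=1..k-1} phi_{k-1,j} rho(j)],
  phi_{k,j} = phi_{k-1,j} - phi_{kk} phi_{k-1,k-j},  j = 1..k-1.
Step k = 1:
  phi_11 = rho(1) = 0.3.
Step k = 2:
  phi_22 = [rho(2) - phi_11 rho(1)] / [1 - phi_11 rho(1)] = [-0.2155 - (0.3)(0.3)] / [1 - (0.3)(0.3)]
         = -0.3055 / 0.91 = -0.335714.
  Update: phi_21 = phi_11 - phi_22 phi_11 = 0.3 - (-0.335714)(0.3) = 0.400714.
Step k = 3:
  phi_33 = [rho(3) - phi_21 rho(2) - phi_22 rho(1)] / [1 - phi_21 rho(1) - phi_22 rho(2)]
    numerator   = -0.5351 - (0.400714)(-0.2155) - (-0.335714)(0.3) = -0.34803179
    denominator = 1 - (0.400714)(0.3) - (-0.335714)(-0.2155) = 0.80743929
  phi_33 = -0.34803179 / 0.80743929 = -0.431.
Therefore phi_{33} = -0.4310.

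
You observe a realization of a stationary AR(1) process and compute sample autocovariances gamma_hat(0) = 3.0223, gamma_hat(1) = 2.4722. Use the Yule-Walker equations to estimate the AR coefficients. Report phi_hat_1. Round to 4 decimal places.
\hat\phi_{1} = 0.8180

The Yule-Walker equations for an AR(p) process read, in matrix form,
  Gamma_p phi = r_p,   with   (Gamma_p)_{ij} = gamma(|i - j|),
                       (r_p)_i = gamma(i),   i,j = 1..p.
Substitute the sample gammas (Toeplitz matrix and right-hand side of size 1):
  Gamma_p = [[3.0223]]
  r_p     = [2.4722]
With p = 1 this is the single equation gamma(0) phi_1 = gamma(1):
  phi_hat_1 = gamma(1) / gamma(0) = 2.4722 / 3.0223 = 0.8180.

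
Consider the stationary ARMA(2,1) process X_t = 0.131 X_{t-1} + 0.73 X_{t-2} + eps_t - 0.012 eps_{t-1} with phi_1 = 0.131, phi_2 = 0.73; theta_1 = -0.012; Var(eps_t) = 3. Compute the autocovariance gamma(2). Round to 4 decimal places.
\gamma(2) = 6.5718

Multiply the model equation by X_{t-k} and take expectations. With theta_0 = psi_0 = 1 and psi_j the MA(infinity) weights, this gives
  gamma(k) - sum_i phi_i gamma(k-i) = c_k,
  c_k = sigma^2 * sum_{j=k..q} theta_j psi_{j-k}   (c_k = 0 for k > q),
using gamma(-m) = gamma(m).
psi-weights needed (psi_j = theta_j + sum_i phi_i psi_{j-i}):
  psi_1 = theta_1 + phi_1 = -0.012 + (0.131) = 0.119
Right-hand sides:
  c_0 = sigma^2 (1 + theta_1 psi_1) = 3 * (1 + (-0.012)(0.119)) = 3 * 0.998572 = 2.995716
  c_1 = sigma^2 theta_1 = 3 * (-0.012) = -0.036
  c_2 = 0
Equations for k = 0, 1, 2 (AR order 2, c_2 = 0):
  (E0) gamma(0) = phi_1 gamma(1) + phi_2 gamma(2) + c_0
  (E1) gamma(1) = phi_1 gamma(0) + phi_2 gamma(1) + c_1
  (E2) gamma(2) = phi_1 gamma(1) + phi_2 gamma(0)
From (E1): gamma(1) = A gamma(0) + B with
  A = phi_1 / (1 - phi_2) = 0.131 / 0.27 = 0.485185,   B = c_1 / (1 - phi_2) = -0.036 / 0.27 = -0.133333.
Insert (E2) into (E0): gamma(0) (1 - phi_2^2) = phi_1 (1 + phi_2) gamma(1) + c_0.
  phi_1 (1 + phi_2) = (0.131)(1.73) = 0.22663,   1 - phi_2^2 = 0.4671.
Replace gamma(1) by A gamma(0) + B and collect gamma(0):
  gamma(0) [0.4671 - (0.22663)(0.485185)] = (0.22663)(-0.133333) + 2.995716
  gamma(0) * 0.357142 = 2.965499
  gamma(0) = 2.965499 / 0.357142 = 8.303405.
  gamma(1) = A gamma(0) + B = (0.485185)(8.303405) + (-0.133333) = 3.895356.
  gamma(2) = phi_1 gamma(1) + phi_2 gamma(0) = (0.131)(3.895356) + (0.73)(8.303405) = 6.571777.
Therefore gamma(2) = 6.5718 (to 4 decimal places).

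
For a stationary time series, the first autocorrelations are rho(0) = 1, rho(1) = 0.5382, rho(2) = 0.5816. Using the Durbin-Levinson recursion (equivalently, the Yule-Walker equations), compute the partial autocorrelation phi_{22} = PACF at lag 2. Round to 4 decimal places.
\phi_{22} = 0.4110

The PACF at lag k is phi_{kk}, the last component of the solution
to the Yule-Walker system G_k phi = r_k where
  (G_k)_{ij} = rho(|i - j|), (r_k)_i = rho(i), i,j = 1..k.
Equivalently, Durbin-Levinson gives phi_{kk} iteratively:
  phi_{11} = rho(1)
  phi_{kk} = [rho(k) - sum_{j=1..k-1} phi_{k-1,j} rho(k-j)]
            / [1 - sum_{j=1..k-1} phi_{k-1,j} rho(j)],
  phi_{k,j} = phi_{k-1,j} - phi_{kk} phi_{k-1,k-j},  j = 1..k-1.
Step k = 1:
  phi_11 = rho(1) = 0.5382.
Step k = 2:
  phi_22 = [rho(2) - phi_11 rho(1)] / [1 - phi_11 rho(1)] = [0.5816 - (0.5382)(0.5382)] / [1 - (0.5382)(0.5382)]
         = 0.29194076 / 0.71034076 = 0.411.
Therefore phi_{22} = 0.4110.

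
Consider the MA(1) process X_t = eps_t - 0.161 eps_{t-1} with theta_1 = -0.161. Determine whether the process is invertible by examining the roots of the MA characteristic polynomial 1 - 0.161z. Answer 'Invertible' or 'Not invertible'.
\text{Invertible}

The MA(q) characteristic polynomial is P(z) = 1 - 0.161z.
Invertibility requires all roots to lie outside the unit circle, i.e. |z| > 1 for every root.
This is linear in z: 1 + (-0.161) z = 0  =>  z = -1/(-0.161) = 6.21118,  |z| = 6.21118.
Moduli of all roots: 6.2112.
All moduli strictly greater than 1? Yes.
Verdict: Invertible.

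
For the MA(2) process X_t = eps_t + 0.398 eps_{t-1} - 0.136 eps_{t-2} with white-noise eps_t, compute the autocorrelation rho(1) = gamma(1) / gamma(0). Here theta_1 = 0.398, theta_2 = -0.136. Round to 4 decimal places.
\rho(1) = 0.2922

For an MA(q) process with theta_0 = 1, the autocovariance is
  gamma(k) = sigma^2 * sum_{i=0..q-k} theta_i * theta_{i+k},
and rho(k) = gamma(k) / gamma(0). Sigma^2 cancels.
  numerator   = (1)*(0.398) + (0.398)*(-0.136) = 0.343872.
  denominator = (1)^2 + (0.398)^2 + (-0.136)^2 = 1.1769.
  rho(1) = 0.343872 / 1.1769 = 0.2922.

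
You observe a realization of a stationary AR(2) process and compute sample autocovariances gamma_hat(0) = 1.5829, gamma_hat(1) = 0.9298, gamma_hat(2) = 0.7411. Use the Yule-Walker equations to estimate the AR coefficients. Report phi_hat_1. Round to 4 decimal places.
\hat\phi_{1} = 0.4770

The Yule-Walker equations for an AR(p) process read, in matrix form,
  Gamma_p phi = r_p,   with   (Gamma_p)_{ij} = gamma(|i - j|),
                       (r_p)_i = gamma(i),   i,j = 1..p.
Substitute the sample gammas (Toeplitz matrix and right-hand side of size 2):
  Gamma_p = [[1.5829, 0.9298], [0.9298, 1.5829]]
  r_p     = [0.9298, 0.7411]
Written out:
  1.5829 phi_1 + 0.9298 phi_2 = 0.9298
  0.9298 phi_1 + 1.5829 phi_2 = 0.7411
Solve by Cramer's rule:
  det = gamma(0)^2 - gamma(1)^2 = (1.5829)^2 - (0.9298)^2 = 2.50557241 - 0.86452804 = 1.64104437
  phi_hat_1 = [gamma(1) gamma(0) - gamma(1) gamma(2)] / det = [(0.9298)(1.5829) - (0.9298)(0.7411)] / 1.64104437 = 0.78270564 / 1.64104437 = 0.477
  phi_hat_2 = [gamma(0) gamma(2) - gamma(1)^2] / det = [(1.5829)(0.7411) - (0.9298)^2] / 1.64104437 = 0.30855915 / 1.64104437 = 0.188
So phi_hat = [0.4770, 0.1880].
Therefore phi_hat_1 = 0.4770.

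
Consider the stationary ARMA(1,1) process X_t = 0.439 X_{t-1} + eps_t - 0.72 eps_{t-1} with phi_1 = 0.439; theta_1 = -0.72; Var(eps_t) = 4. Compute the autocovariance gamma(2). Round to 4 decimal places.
\gamma(2) = -0.4180

Multiply the model equation by X_{t-k} and take expectations. With theta_0 = psi_0 = 1 and psi_j the MA(infinity) weights, this gives
  gamma(k) - sum_i phi_i gamma(k-i) = c_k,
  c_k = sigma^2 * sum_{j=k..q} theta_j psi_{j-k}   (c_k = 0 for k > q),
using gamma(-m) = gamma(m).
psi-weights needed (psi_j = theta_j + sum_i phi_i psi_{j-i}):
  psi_1 = theta_1 + phi_1 = -0.72 + (0.439) = -0.281
Right-hand sides:
  c_0 = sigma^2 (1 + theta_1 psi_1) = 4 * (1 + (-0.72)(-0.281)) = 4 * 1.20232 = 4.80928
  c_1 = sigma^2 theta_1 = 4 * (-0.72) = -2.88
  c_2 = 0
Equations for k = 0 and k = 1 (AR order 1):
  gamma(0) = phi_1 gamma(1) + c_0
  gamma(1) = phi_1 gamma(0) + c_1
Substituting the second into the first: gamma(0) (1 - phi_1^2) = c_0 + phi_1 c_1, so
  gamma(0) = (c_0 + phi_1 c_1) / (1 - phi_1^2) = (4.80928 + (0.439)(-2.88)) / (1 - (0.439)^2) = 3.54496 / 0.807279 = 4.391245.
  gamma(1) = phi_1 gamma(0) + c_1 = (0.439)(4.391245) + (-2.88) = -0.952243.
For k = 2 (> q): gamma(2) = phi_1 gamma(1) = (0.439)(-0.952243) = -0.418035.
Therefore gamma(2) = -0.4180 (to 4 decimal places).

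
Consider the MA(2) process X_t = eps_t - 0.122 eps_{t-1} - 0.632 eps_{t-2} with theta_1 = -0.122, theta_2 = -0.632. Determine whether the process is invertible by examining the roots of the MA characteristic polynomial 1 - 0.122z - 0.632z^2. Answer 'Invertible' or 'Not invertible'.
\text{Invertible}

The MA(q) characteristic polynomial is P(z) = 1 - 0.122z - 0.632z^2.
Invertibility requires all roots to lie outside the unit circle, i.e. |z| > 1 for every root.
Set 1 + (-0.122) z + (-0.632) z^2 = 0, i.e. a z^2 + b z + c = 0 with a = -0.632, b = -0.122, c = 1.
Discriminant D = b^2 - 4ac = (-0.122)^2 - 4*(-0.632)*1 = 0.014884 - (-2.528) = 2.542884.
D >= 0, so the roots are real: z = (-b +/- sqrt(D)) / (2a) = (0.122 +/- 1.594642) / (-1.264).
  z_1 = (0.122 + 1.594642) / (-1.264) = -1.3581,   |z_1| = 1.3581.
  z_2 = (0.122 - 1.594642) / (-1.264) = 1.1651,   |z_2| = 1.1651.
Moduli of all roots: 1.3581, 1.1651.
All moduli strictly greater than 1? Yes.
Verdict: Invertible.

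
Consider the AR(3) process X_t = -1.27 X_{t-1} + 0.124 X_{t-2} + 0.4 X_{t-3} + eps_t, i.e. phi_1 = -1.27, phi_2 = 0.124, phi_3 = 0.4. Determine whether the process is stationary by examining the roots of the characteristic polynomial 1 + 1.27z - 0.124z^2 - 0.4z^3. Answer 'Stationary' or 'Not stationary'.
\text{Stationary}

The AR(p) characteristic polynomial is P(z) = 1 + 1.27z - 0.124z^2 - 0.4z^3.
Stationarity requires all roots to lie outside the unit circle, i.e. |z| > 1 for every root.
Degree 3: look for a simple real root z0 first, then factor out (1 - z/z0) and solve the remaining quadratic.
Testing z0 = -1.25: P(-1.25) = 1 + (1.27)(-1.25) + (-0.124)(-1.25)^2 + (-0.4)(-1.25)^3
  = 1 + (-1.5875) + (-0.19375) + (0.78125) = 0.  So z_0 = -1.25 is a root, |z_0| = 1.25.
Divide out the factor (1 + 0.8 z) = (1 - z/z0) (since 1/z0 = -0.8):
  P(z) = (1 + 0.8 z)(1 + (0.47) z + (-0.5) z^2)
  [check: z-coef 0.47 - (-0.8) = 1.27; z^2-coef -0.5 - (-0.8)(0.47) = -0.124; z^3-coef -(-0.8)(-0.5) = -0.4.]
Remaining roots from the quadratic factor 1 + (0.47) z + (-0.5) z^2:
  Set 1 + (0.47) z + (-0.5) z^2 = 0, i.e. a z^2 + b z + c = 0 with a = -0.5, b = 0.47, c = 1.
  Discriminant D = b^2 - 4ac = (0.47)^2 - 4*(-0.5)*1 = 0.2209 - (-2) = 2.2209.
  D >= 0, so the roots are real: z = (-b +/- sqrt(D)) / (2a) = (-0.47 +/- 1.490268) / (-1).
    z_1 = (-0.47 + 1.490268) / (-1) = -1.0203,   |z_1| = 1.0203.
    z_2 = (-0.47 - 1.490268) / (-1) = 1.9603,   |z_2| = 1.9603.
Moduli of all roots: 1.2500, 1.0203, 1.9603.
All moduli strictly greater than 1? Yes.
Verdict: Stationary.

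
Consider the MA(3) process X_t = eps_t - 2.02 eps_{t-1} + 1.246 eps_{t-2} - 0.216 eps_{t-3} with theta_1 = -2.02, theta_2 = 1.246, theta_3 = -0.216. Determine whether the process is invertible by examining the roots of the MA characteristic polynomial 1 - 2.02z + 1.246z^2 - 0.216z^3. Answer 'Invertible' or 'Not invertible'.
\text{Invertible}

The MA(q) characteristic polynomial is P(z) = 1 - 2.02z + 1.246z^2 - 0.216z^3.
Invertibility requires all roots to lie outside the unit circle, i.e. |z| > 1 for every root.
Degree 3: look for a simple real root z0 first, then factor out (1 - z/z0) and solve the remaining quadratic.
Testing z0 = 1.25: P(1.25) = 1 + (-2.02)(1.25) + (1.246)(1.25)^2 + (-0.216)(1.25)^3
  = 1 + (-2.525) + (1.946875) + (-0.421875) = 0.  So z_0 = 1.25 is a root, |z_0| = 1.25.
Divide out the factor (1 - 0.8 z) = (1 - z/z0) (since 1/z0 = 0.8):
  P(z) = (1 - 0.8 z)(1 + (-1.22) z + (0.27) z^2)
  [check: z-coef -1.22 - (0.8) = -2.02; z^2-coef 0.27 - (0.8)(-1.22) = 1.246; z^3-coef -(0.8)(0.27) = -0.216.]
Remaining roots from the quadratic factor 1 + (-1.22) z + (0.27) z^2:
  Set 1 + (-1.22) z + (0.27) z^2 = 0, i.e. a z^2 + b z + c = 0 with a = 0.27, b = -1.22, c = 1.
  Discriminant D = b^2 - 4ac = (-1.22)^2 - 4*(0.27)*1 = 1.4884 - (1.08) = 0.4084.
  D >= 0, so the roots are real: z = (-b +/- sqrt(D)) / (2a) = (1.22 +/- 0.639062) / (0.54).
    z_1 = (1.22 + 0.639062) / (0.54) = 3.4427,   |z_1| = 3.4427.
    z_2 = (1.22 - 0.639062) / (0.54) = 1.0758,   |z_2| = 1.0758.
Moduli of all roots: 1.2500, 3.4427, 1.0758.
All moduli strictly greater than 1? Yes.
Verdict: Invertible.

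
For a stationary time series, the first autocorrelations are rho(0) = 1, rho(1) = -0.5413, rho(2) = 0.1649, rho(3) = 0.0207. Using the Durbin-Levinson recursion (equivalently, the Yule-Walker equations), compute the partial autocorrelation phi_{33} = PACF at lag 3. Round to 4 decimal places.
\phi_{33} = 0.0410

The PACF at lag k is phi_{kk}, the last component of the solution
to the Yule-Walker system G_k phi = r_k where
  (G_k)_{ij} = rho(|i - j|), (r_k)_i = rho(i), i,j = 1..k.
Equivalently, Durbin-Levinson gives phi_{kk} iteratively:
  phi_{11} = rho(1)
  phi_{kk} = [rho(k) - sum_{j=1..k-1} phi_{k-1,j} rho(k-j)]
            / [1 - sum_{j=1..k-1} phi_{k-1,j} rho(j)],
  phi_{k,j} = phi_{k-1,j} - phi_{kk} phi_{k-1,k-j},  j = 1..k-1.
Step k = 1:
  phi_11 = rho(1) = -0.5413.
Step k = 2:
  phi_22 = [rho(2) - phi_11 rho(1)] / [1 - phi_11 rho(1)] = [0.1649 - (-0.5413)(-0.5413)] / [1 - (-0.5413)(-0.5413)]
         = -0.12810569 / 0.70699431 = -0.181198.
  Update: phi_21 = phi_11 - phi_22 phi_11 = -0.5413 - (-0.181198)(-0.5413) = -0.639382.
Step k = 3:
  phi_33 = [rho(3) - phi_21 rho(2) - phi_22 rho(1)] / [1 - phi_21 rho(1) - phi_22 rho(2)]
    numerator   = 0.0207 - (-0.639382)(0.1649) - (-0.181198)(-0.5413) = 0.02805186
    denominator = 1 - (-0.639382)(-0.5413) - (-0.181198)(0.1649) = 0.68378186
  phi_33 = 0.02805186 / 0.68378186 = 0.041.
Therefore phi_{33} = 0.0410.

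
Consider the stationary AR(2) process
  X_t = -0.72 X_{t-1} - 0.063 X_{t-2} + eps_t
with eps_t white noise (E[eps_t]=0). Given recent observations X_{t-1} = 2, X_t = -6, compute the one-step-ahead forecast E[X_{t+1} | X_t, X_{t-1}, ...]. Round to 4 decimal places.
E[X_{t+1} \mid \mathcal F_t] = 4.1940

For an AR(p) model X_t = c + sum_i phi_i X_{t-i} + eps_t, the
one-step-ahead conditional mean is
  E[X_{t+1} | X_t, ...] = c + sum_i phi_i X_{t+1-i}.
Substitute known values:
  E[X_{t+1} | ...] = (-0.72) * (-6) + (-0.063) * (2)
                   = 4.1940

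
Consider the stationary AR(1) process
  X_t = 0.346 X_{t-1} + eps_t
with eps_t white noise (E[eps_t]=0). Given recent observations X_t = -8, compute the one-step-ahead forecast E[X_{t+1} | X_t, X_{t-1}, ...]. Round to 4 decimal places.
E[X_{t+1} \mid \mathcal F_t] = -2.7680

For an AR(p) model X_t = c + sum_i phi_i X_{t-i} + eps_t, the
one-step-ahead conditional mean is
  E[X_{t+1} | X_t, ...] = c + sum_i phi_i X_{t+1-i}.
Substitute known values:
  E[X_{t+1} | ...] = (0.346) * (-8)
                   = -2.7680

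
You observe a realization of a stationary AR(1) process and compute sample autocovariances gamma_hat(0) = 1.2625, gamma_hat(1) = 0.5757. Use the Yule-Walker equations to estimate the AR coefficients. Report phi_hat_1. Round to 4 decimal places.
\hat\phi_{1} = 0.4560

The Yule-Walker equations for an AR(p) process read, in matrix form,
  Gamma_p phi = r_p,   with   (Gamma_p)_{ij} = gamma(|i - j|),
                       (r_p)_i = gamma(i),   i,j = 1..p.
Substitute the sample gammas (Toeplitz matrix and right-hand side of size 1):
  Gamma_p = [[1.2625]]
  r_p     = [0.5757]
With p = 1 this is the single equation gamma(0) phi_1 = gamma(1):
  phi_hat_1 = gamma(1) / gamma(0) = 0.5757 / 1.2625 = 0.4560.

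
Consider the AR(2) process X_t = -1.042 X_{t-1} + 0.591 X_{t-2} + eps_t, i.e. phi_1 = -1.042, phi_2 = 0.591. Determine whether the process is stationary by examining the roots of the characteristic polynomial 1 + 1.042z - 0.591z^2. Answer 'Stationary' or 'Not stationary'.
\text{Not stationary}

The AR(p) characteristic polynomial is P(z) = 1 + 1.042z - 0.591z^2.
Stationarity requires all roots to lie outside the unit circle, i.e. |z| > 1 for every root.
Set 1 + (1.042) z + (-0.591) z^2 = 0, i.e. a z^2 + b z + c = 0 with a = -0.591, b = 1.042, c = 1.
Discriminant D = b^2 - 4ac = (1.042)^2 - 4*(-0.591)*1 = 1.085764 - (-2.364) = 3.449764.
D >= 0, so the roots are real: z = (-b +/- sqrt(D)) / (2a) = (-1.042 +/- 1.857354) / (-1.182).
  z_1 = (-1.042 + 1.857354) / (-1.182) = -0.6898,   |z_1| = 0.6898.
  z_2 = (-1.042 - 1.857354) / (-1.182) = 2.4529,   |z_2| = 2.4529.
Moduli of all roots: 0.6898, 2.4529.
All moduli strictly greater than 1? No.
Verdict: Not stationary.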